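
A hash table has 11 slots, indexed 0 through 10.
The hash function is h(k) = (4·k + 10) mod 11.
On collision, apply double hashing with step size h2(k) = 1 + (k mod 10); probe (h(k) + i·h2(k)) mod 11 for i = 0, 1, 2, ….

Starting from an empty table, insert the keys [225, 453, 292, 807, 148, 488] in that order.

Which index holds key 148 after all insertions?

225 hashes to 8; slot 8 is free -> place at 8.
453 hashes to 7; slot 7 is free -> place at 7.
292 hashes to 1; slot 1 is free -> place at 1.
807 hashes to 4; slot 4 is free -> place at 4.
148 hashes to 8, h2=9; 8 taken -> place at 6.
488 hashes to 4, h2=9; 4 taken -> place at 2.
Table: [∅, 292, 488, ∅, 807, ∅, 148, 453, 225, ∅, ∅]

6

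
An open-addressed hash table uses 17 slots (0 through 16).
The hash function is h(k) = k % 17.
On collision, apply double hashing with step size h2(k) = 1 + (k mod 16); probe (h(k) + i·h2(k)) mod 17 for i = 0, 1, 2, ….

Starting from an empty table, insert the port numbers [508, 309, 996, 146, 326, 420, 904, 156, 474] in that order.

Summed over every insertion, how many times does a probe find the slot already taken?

7

Insert 508: h=15, slot 15 empty -> index 15.
Insert 309: h=3, slot 3 empty -> index 3.
Insert 996: h=10, slot 10 empty -> index 10.
Insert 146: h=10, h2=3, slot 10 occupied -> index 13.
Insert 326: h=3, h2=7, slots 3,10 occupied -> index 0.
Insert 420: h=12, slot 12 empty -> index 12.
Insert 904: h=3, h2=9, slots 3,12 occupied -> index 4.
Insert 156: h=3, h2=13, slot 3 occupied -> index 16.
Insert 474: h=15, h2=11, slot 15 occupied -> index 9.
Table: [326, ∅, ∅, 309, 904, ∅, ∅, ∅, ∅, 474, 996, ∅, 420, 146, ∅, 508, 156]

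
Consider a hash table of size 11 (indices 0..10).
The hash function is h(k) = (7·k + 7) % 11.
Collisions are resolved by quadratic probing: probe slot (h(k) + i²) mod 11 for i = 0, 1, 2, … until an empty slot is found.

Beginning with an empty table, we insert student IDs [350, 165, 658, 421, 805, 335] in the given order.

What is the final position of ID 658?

350 hashes to 4; slot 4 is free => place at 4.
165 hashes to 7; slot 7 is free => place at 7.
658 hashes to 4; 4 taken => place at 5.
421 hashes to 6; slot 6 is free => place at 6.
805 hashes to 10; slot 10 is free => place at 10.
335 hashes to 9; slot 9 is free => place at 9.
Table: [∅, ∅, ∅, ∅, 350, 658, 421, 165, ∅, 335, 805]

5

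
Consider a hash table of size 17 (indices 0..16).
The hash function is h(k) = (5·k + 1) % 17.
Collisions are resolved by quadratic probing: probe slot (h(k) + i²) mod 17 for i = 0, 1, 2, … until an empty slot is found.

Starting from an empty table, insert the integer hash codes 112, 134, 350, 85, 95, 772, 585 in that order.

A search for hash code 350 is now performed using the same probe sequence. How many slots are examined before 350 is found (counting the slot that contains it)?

112: h=0 → slot 0
134: h=8 → slot 8
350: h=0, probe 0,1 → slot 1
85: h=1, probe 1,2 → slot 2
95: h=0, probe 0,1,4 → slot 4
772: h=2, probe 2,3 → slot 3
585: h=2, probe 2,3,6 → slot 6
Table: [112, 350, 85, 772, 95, ∅, 585, ∅, 134, ∅, ∅, ∅, ∅, ∅, ∅, ∅, ∅]
Lookup 350: h=0, probe 0,1 → found at 1.

2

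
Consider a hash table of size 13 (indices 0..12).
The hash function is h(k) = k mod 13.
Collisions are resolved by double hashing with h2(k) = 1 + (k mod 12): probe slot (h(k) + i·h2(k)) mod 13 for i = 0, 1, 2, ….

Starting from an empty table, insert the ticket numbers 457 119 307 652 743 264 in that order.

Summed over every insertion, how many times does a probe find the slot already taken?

457: h=2 -> slot 2
119: h=2, h2=12, probe 2,1 -> slot 1
307: h=8 -> slot 8
652: h=2, h2=5, probe 2,7 -> slot 7
743: h=2, h2=12, probe 2,1,0 -> slot 0
264: h=4 -> slot 4
Table: [743, 119, 457, -, 264, -, -, 652, 307, -, -, -, -]

4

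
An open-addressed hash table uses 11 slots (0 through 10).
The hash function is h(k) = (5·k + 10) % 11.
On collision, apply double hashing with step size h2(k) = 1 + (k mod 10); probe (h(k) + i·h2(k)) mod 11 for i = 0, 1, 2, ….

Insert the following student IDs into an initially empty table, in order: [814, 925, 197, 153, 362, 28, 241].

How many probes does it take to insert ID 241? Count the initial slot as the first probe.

4

Insert 814: h=10, slot 10 empty → index 10.
Insert 925: h=4, slot 4 empty → index 4.
Insert 197: h=5, slot 5 empty → index 5.
Insert 153: h=5, h2=4, slot 5 occupied → index 9.
Insert 362: h=5, h2=3, slot 5 occupied → index 8.
Insert 28: h=7, slot 7 empty → index 7.
Insert 241: h=5, h2=2, slots 5,7,9 occupied → index 0.
Table: [241, -, -, -, 925, 197, -, 28, 362, 153, 814]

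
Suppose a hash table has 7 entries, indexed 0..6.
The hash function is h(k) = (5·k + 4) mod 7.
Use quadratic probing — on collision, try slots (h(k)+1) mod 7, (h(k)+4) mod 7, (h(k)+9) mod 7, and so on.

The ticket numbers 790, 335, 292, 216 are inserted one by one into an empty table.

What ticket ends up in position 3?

216

790: h=6 → slot 6
335: h=6, probe 6,0 → slot 0
292: h=1 → slot 1
216: h=6, probe 6,0,3 → slot 3
Table: [335, 292, -, 216, -, -, 790]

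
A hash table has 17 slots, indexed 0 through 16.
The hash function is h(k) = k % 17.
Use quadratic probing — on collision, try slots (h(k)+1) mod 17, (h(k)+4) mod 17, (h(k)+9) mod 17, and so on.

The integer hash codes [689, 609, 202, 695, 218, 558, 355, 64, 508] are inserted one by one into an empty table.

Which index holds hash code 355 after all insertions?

2

689: h=9 => slot 9
609: h=14 => slot 14
202: h=15 => slot 15
695: h=15, probe 15,16 => slot 16
218: h=14, probe 14,15,1 => slot 1
558: h=14, probe 14,15,1,6 => slot 6
355: h=15, probe 15,16,2 => slot 2
64: h=13 => slot 13
508: h=15, probe 15,16,2,7 => slot 7
Table: [., 218, 355, ., ., ., 558, 508, ., 689, ., ., ., 64, 609, 202, 695]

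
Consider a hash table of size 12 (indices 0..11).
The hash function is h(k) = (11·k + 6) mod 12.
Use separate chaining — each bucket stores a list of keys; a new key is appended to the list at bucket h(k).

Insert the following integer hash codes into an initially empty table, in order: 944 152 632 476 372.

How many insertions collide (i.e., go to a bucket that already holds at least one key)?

944 -> bucket 10
152 -> bucket 10 (collision)
632 -> bucket 10 (collision)
476 -> bucket 10 (collision)
372 -> bucket 6
Final buckets:
0: .
1: .
2: .
3: .
4: .
5: .
6: 372
7: .
8: .
9: .
10: 944 -> 152 -> 632 -> 476
11: .

3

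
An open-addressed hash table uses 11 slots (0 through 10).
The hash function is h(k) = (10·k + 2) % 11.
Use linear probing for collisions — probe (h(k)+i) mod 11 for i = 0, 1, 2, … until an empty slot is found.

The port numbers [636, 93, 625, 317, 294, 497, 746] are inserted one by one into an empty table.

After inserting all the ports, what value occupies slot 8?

93

636 hashes to 4; slot 4 is free → place at 4.
93 hashes to 8; slot 8 is free → place at 8.
625 hashes to 4; 4 taken → place at 5.
317 hashes to 4; 4,5 taken → place at 6.
294 hashes to 5; 5,6 taken → place at 7.
497 hashes to 0; slot 0 is free → place at 0.
746 hashes to 4; 4,5,6,7,8 taken → place at 9.
Table: [497, -, -, -, 636, 625, 317, 294, 93, 746, -]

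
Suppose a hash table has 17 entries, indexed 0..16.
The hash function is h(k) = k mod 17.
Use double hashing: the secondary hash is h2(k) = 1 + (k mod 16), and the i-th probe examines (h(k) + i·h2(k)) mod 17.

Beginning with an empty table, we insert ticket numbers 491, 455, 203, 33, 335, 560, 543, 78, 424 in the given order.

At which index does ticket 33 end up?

491 hashes to 15; slot 15 is free => place at 15.
455 hashes to 13; slot 13 is free => place at 13.
203 hashes to 16; slot 16 is free => place at 16.
33 hashes to 16, h2=2; 16 taken => place at 1.
335 hashes to 12; slot 12 is free => place at 12.
560 hashes to 16, h2=1; 16 taken => place at 0.
543 hashes to 16, h2=16; 16,15 taken => place at 14.
78 hashes to 10; slot 10 is free => place at 10.
424 hashes to 16, h2=9; 16 taken => place at 8.
Table: [560, 33, -, -, -, -, -, -, 424, -, 78, -, 335, 455, 543, 491, 203]

1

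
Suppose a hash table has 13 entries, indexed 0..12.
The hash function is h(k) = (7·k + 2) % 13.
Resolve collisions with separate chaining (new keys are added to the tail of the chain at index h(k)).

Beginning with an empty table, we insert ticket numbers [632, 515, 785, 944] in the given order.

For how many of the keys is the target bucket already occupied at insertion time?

632 → bucket 6
515 → bucket 6 (collision)
785 → bucket 11
944 → bucket 6 (collision)
Final buckets:
0: —
1: —
2: —
3: —
4: —
5: —
6: 632 -> 515 -> 944
7: —
8: —
9: —
10: —
11: 785
12: —

2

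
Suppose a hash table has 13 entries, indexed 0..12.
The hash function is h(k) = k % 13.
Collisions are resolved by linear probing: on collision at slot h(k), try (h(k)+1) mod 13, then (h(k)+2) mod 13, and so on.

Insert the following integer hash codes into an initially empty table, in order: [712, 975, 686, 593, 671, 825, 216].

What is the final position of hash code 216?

712 hashes to 10; slot 10 is free -> place at 10.
975 hashes to 0; slot 0 is free -> place at 0.
686 hashes to 10; 10 taken -> place at 11.
593 hashes to 8; slot 8 is free -> place at 8.
671 hashes to 8; 8 taken -> place at 9.
825 hashes to 6; slot 6 is free -> place at 6.
216 hashes to 8; 8,9,10,11 taken -> place at 12.
Table: [975, ∅, ∅, ∅, ∅, ∅, 825, ∅, 593, 671, 712, 686, 216]

12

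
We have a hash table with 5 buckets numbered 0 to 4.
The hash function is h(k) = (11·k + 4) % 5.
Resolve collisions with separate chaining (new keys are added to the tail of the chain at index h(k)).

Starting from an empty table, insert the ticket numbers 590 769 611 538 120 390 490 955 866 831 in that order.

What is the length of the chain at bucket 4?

590 -> bucket 4
769 -> bucket 3
611 -> bucket 0
538 -> bucket 2
120 -> bucket 4 (collision)
390 -> bucket 4 (collision)
490 -> bucket 4 (collision)
955 -> bucket 4 (collision)
866 -> bucket 0 (collision)
831 -> bucket 0 (collision)
Final buckets:
0: 611 -> 866 -> 831
1: -
2: 538
3: 769
4: 590 -> 120 -> 390 -> 490 -> 955

5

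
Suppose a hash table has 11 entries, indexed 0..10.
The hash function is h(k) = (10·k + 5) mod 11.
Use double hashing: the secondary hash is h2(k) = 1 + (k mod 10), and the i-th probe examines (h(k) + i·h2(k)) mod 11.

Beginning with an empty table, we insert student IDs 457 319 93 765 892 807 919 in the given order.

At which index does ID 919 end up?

457 hashes to 10; slot 10 is free → place at 10.
319 hashes to 5; slot 5 is free → place at 5.
93 hashes to 0; slot 0 is free → place at 0.
765 hashes to 10, h2=6; 10,5,0 taken → place at 6.
892 hashes to 4; slot 4 is free → place at 4.
807 hashes to 1; slot 1 is free → place at 1.
919 hashes to 10, h2=10; 10 taken → place at 9.
Table: [93, 807, -, -, 892, 319, 765, -, -, 919, 457]

9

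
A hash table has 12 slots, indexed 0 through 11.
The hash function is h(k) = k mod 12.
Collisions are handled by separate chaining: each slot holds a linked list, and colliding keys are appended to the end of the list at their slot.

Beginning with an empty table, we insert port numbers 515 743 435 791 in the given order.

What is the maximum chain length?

3

515 → bucket 11
743 → bucket 11 (collision)
435 → bucket 3
791 → bucket 11 (collision)
Final buckets:
0: —
1: —
2: —
3: 435
4: —
5: —
6: —
7: —
8: —
9: —
10: —
11: 515 -> 743 -> 791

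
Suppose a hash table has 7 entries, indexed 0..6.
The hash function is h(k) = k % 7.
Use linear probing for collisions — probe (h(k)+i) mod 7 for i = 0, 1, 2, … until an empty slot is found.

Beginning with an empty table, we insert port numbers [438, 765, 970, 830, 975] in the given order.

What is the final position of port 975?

Insert 438: h=4, slot 4 empty -> index 4.
Insert 765: h=2, slot 2 empty -> index 2.
Insert 970: h=4, slot 4 occupied -> index 5.
Insert 830: h=4, slots 4,5 occupied -> index 6.
Insert 975: h=2, slot 2 occupied -> index 3.
Table: [—, —, 765, 975, 438, 970, 830]

3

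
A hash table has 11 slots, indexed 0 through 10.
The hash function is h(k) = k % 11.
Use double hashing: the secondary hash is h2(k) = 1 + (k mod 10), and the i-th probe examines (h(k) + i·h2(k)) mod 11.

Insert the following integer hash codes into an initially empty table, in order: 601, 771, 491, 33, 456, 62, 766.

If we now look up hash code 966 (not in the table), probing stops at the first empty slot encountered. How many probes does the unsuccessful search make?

4

Insert 601: h=7, slot 7 empty -> index 7.
Insert 771: h=1, slot 1 empty -> index 1.
Insert 491: h=7, h2=2, slot 7 occupied -> index 9.
Insert 33: h=0, slot 0 empty -> index 0.
Insert 456: h=5, slot 5 empty -> index 5.
Insert 62: h=7, h2=3, slot 7 occupied -> index 10.
Insert 766: h=7, h2=7, slot 7 occupied -> index 3.
Table: [33, 771, _, 766, _, 456, _, 601, _, 491, 62]
Lookup 966: h=9, h2=7, probe 9,5,1,8 → slot 8 empty, not found.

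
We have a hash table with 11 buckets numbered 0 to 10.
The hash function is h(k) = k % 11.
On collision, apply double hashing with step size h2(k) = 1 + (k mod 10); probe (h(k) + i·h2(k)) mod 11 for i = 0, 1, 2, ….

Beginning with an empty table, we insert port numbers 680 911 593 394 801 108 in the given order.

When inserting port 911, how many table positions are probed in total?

2

680 hashes to 9; slot 9 is free -> place at 9.
911 hashes to 9, h2=2; 9 taken -> place at 0.
593 hashes to 10; slot 10 is free -> place at 10.
394 hashes to 9, h2=5; 9 taken -> place at 3.
801 hashes to 9, h2=2; 9,0 taken -> place at 2.
108 hashes to 9, h2=9; 9 taken -> place at 7.
Table: [911, _, 801, 394, _, _, _, 108, _, 680, 593]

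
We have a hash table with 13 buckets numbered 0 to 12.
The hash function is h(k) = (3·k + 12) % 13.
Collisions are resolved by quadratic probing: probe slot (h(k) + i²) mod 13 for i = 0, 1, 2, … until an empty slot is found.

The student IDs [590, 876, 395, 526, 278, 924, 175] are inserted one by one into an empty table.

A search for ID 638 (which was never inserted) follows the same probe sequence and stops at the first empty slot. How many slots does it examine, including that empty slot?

590: h=1 -> slot 1
876: h=1, probe 1,2 -> slot 2
395: h=1, probe 1,2,5 -> slot 5
526: h=4 -> slot 4
278: h=1, probe 1,2,5,10 -> slot 10
924: h=2, probe 2,3 -> slot 3
175: h=4, probe 4,5,8 -> slot 8
Table: [—, 590, 876, 924, 526, 395, —, —, 175, —, 278, —, —]
Lookup 638: h=2, probe 2,3,6 → slot 6 empty, not found.

3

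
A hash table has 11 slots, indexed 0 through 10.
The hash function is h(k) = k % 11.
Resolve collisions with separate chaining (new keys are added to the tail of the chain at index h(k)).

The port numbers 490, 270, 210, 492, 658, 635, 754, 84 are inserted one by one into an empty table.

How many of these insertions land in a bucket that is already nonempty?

490 -> bucket 6
270 -> bucket 6 (collision)
210 -> bucket 1
492 -> bucket 8
658 -> bucket 9
635 -> bucket 8 (collision)
754 -> bucket 6 (collision)
84 -> bucket 7
Final buckets:
0: .
1: 210
2: .
3: .
4: .
5: .
6: 490 -> 270 -> 754
7: 84
8: 492 -> 635
9: 658
10: .

3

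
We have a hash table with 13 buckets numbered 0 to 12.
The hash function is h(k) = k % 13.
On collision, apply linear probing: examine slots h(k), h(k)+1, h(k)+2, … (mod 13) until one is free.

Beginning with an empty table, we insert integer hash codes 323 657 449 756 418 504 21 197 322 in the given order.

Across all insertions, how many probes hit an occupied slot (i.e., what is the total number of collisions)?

Insert 323: h=11, slot 11 empty → index 11.
Insert 657: h=7, slot 7 empty → index 7.
Insert 449: h=7, slot 7 occupied → index 8.
Insert 756: h=2, slot 2 empty → index 2.
Insert 418: h=2, slot 2 occupied → index 3.
Insert 504: h=10, slot 10 empty → index 10.
Insert 21: h=8, slot 8 occupied → index 9.
Insert 197: h=2, slots 2,3 occupied → index 4.
Insert 322: h=10, slots 10,11 occupied → index 12.
Table: [., ., 756, 418, 197, ., ., 657, 449, 21, 504, 323, 322]

7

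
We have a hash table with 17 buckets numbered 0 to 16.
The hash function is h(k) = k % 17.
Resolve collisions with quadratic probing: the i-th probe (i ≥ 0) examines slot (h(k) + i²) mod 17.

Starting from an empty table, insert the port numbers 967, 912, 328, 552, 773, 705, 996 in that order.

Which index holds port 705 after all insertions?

12

967: h=15 → slot 15
912: h=11 → slot 11
328: h=5 → slot 5
552: h=8 → slot 8
773: h=8, probe 8,9 → slot 9
705: h=8, probe 8,9,12 → slot 12
996: h=10 → slot 10
Table: [., ., ., ., ., 328, ., ., 552, 773, 996, 912, 705, ., ., 967, .]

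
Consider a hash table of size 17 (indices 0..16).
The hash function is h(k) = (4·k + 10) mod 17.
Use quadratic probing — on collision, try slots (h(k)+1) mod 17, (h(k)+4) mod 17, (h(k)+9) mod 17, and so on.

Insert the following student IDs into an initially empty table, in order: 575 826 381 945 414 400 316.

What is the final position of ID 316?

3

575 hashes to 15; slot 15 is free -> place at 15.
826 hashes to 16; slot 16 is free -> place at 16.
381 hashes to 4; slot 4 is free -> place at 4.
945 hashes to 16; 16 taken -> place at 0.
414 hashes to 0; 0 taken -> place at 1.
400 hashes to 12; slot 12 is free -> place at 12.
316 hashes to 16; 16,0 taken -> place at 3.
Table: [945, 414, _, 316, 381, _, _, _, _, _, _, _, 400, _, _, 575, 826]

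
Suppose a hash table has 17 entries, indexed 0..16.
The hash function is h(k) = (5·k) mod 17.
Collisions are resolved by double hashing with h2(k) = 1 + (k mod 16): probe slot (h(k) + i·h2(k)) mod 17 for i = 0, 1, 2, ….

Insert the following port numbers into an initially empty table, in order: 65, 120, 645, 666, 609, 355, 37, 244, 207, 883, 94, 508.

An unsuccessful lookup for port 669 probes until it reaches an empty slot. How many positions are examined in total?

5

65: h=2 → slot 2
120: h=5 → slot 5
645: h=12 → slot 12
666: h=15 → slot 15
609: h=2, h2=2, probe 2,4 → slot 4
355: h=7 → slot 7
37: h=15, h2=6, probe 15,4,10 → slot 10
244: h=13 → slot 13
207: h=15, h2=16, probe 15,14 → slot 14
883: h=12, h2=4, probe 12,16 → slot 16
94: h=11 → slot 11
508: h=7, h2=13, probe 7,3 → slot 3
Table: [., ., 65, 508, 609, 120, ., 355, ., ., 37, 94, 645, 244, 207, 666, 883]
Lookup 669: h=13, h2=14, probe 13,10,7,4,1 → slot 1 empty, not found.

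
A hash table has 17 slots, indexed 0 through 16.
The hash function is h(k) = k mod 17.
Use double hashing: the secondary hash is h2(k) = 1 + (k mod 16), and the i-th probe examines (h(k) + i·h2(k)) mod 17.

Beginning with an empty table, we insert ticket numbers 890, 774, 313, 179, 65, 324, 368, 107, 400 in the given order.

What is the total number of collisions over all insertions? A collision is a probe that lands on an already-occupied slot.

2

Insert 890: h=6, slot 6 empty => index 6.
Insert 774: h=9, slot 9 empty => index 9.
Insert 313: h=7, slot 7 empty => index 7.
Insert 179: h=9, h2=4, slot 9 occupied => index 13.
Insert 65: h=14, slot 14 empty => index 14.
Insert 324: h=1, slot 1 empty => index 1.
Insert 368: h=11, slot 11 empty => index 11.
Insert 107: h=5, slot 5 empty => index 5.
Insert 400: h=9, h2=1, slot 9 occupied => index 10.
Table: [∅, 324, ∅, ∅, ∅, 107, 890, 313, ∅, 774, 400, 368, ∅, 179, 65, ∅, ∅]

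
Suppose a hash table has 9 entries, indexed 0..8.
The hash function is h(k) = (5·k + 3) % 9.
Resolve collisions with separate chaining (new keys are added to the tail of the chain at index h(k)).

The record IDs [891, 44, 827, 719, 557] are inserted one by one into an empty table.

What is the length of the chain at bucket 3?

Insert 891: h=3, bucket 3 empty → new chain.
Insert 44: h=7, bucket 7 empty → new chain.
Insert 827: h=7, bucket 7 nonempty → append to chain.
Insert 719: h=7, bucket 7 nonempty → append to chain.
Insert 557: h=7, bucket 7 nonempty → append to chain.
Final buckets:
0: ∅
1: ∅
2: ∅
3: 891
4: ∅
5: ∅
6: ∅
7: 44 -> 827 -> 719 -> 557
8: ∅

1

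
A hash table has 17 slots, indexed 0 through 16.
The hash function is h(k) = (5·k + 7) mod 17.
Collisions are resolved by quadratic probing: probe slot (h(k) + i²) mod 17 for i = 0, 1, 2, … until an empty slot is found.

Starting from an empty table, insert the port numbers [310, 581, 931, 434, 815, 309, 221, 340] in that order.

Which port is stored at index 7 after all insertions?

Insert 310: h=10, slot 10 empty => index 10.
Insert 581: h=5, slot 5 empty => index 5.
Insert 931: h=4, slot 4 empty => index 4.
Insert 434: h=1, slot 1 empty => index 1.
Insert 815: h=2, slot 2 empty => index 2.
Insert 309: h=5, slot 5 occupied => index 6.
Insert 221: h=7, slot 7 empty => index 7.
Insert 340: h=7, slot 7 occupied => index 8.
Table: [_, 434, 815, _, 931, 581, 309, 221, 340, _, 310, _, _, _, _, _, _]

221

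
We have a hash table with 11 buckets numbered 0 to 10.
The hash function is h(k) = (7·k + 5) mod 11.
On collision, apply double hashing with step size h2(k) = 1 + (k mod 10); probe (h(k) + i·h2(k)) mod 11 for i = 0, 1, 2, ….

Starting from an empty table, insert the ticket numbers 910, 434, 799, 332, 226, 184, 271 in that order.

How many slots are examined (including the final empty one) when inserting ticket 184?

2

Insert 910: h=6, slot 6 empty => index 6.
Insert 434: h=7, slot 7 empty => index 7.
Insert 799: h=10, slot 10 empty => index 10.
Insert 332: h=8, slot 8 empty => index 8.
Insert 226: h=3, slot 3 empty => index 3.
Insert 184: h=6, h2=5, slot 6 occupied => index 0.
Insert 271: h=10, h2=2, slot 10 occupied => index 1.
Table: [184, 271, ., 226, ., ., 910, 434, 332, ., 799]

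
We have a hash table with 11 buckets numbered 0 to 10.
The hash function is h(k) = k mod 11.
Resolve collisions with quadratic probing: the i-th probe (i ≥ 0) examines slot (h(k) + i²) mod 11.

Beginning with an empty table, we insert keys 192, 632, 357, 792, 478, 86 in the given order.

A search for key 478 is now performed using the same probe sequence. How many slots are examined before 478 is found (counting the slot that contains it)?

192: h=5 => slot 5
632: h=5, probe 5,6 => slot 6
357: h=5, probe 5,6,9 => slot 9
792: h=0 => slot 0
478: h=5, probe 5,6,9,3 => slot 3
86: h=9, probe 9,10 => slot 10
Table: [792, ∅, ∅, 478, ∅, 192, 632, ∅, ∅, 357, 86]
Lookup 478: h=5, probe 5,6,9,3 → found at 3.

4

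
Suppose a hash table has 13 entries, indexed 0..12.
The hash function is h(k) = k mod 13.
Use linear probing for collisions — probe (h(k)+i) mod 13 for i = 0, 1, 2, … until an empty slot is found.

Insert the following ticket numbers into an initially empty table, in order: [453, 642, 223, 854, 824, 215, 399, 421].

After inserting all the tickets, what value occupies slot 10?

399

453 hashes to 11; slot 11 is free => place at 11.
642 hashes to 5; slot 5 is free => place at 5.
223 hashes to 2; slot 2 is free => place at 2.
854 hashes to 9; slot 9 is free => place at 9.
824 hashes to 5; 5 taken => place at 6.
215 hashes to 7; slot 7 is free => place at 7.
399 hashes to 9; 9 taken => place at 10.
421 hashes to 5; 5,6,7 taken => place at 8.
Table: [-, -, 223, -, -, 642, 824, 215, 421, 854, 399, 453, -]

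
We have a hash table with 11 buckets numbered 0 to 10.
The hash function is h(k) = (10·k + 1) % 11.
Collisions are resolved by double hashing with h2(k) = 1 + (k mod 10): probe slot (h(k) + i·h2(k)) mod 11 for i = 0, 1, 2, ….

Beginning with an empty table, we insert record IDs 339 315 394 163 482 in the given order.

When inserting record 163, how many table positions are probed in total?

2

339 hashes to 3; slot 3 is free => place at 3.
315 hashes to 5; slot 5 is free => place at 5.
394 hashes to 3, h2=5; 3 taken => place at 8.
163 hashes to 3, h2=4; 3 taken => place at 7.
482 hashes to 3, h2=3; 3 taken => place at 6.
Table: [-, -, -, 339, -, 315, 482, 163, 394, -, -]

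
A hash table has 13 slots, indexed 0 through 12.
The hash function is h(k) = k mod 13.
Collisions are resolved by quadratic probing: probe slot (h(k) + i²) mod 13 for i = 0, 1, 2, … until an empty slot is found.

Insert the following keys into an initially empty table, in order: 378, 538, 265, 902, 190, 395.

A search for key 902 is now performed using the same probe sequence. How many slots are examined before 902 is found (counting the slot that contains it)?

3

Insert 378: h=1, slot 1 empty => index 1.
Insert 538: h=5, slot 5 empty => index 5.
Insert 265: h=5, slot 5 occupied => index 6.
Insert 902: h=5, slots 5,6 occupied => index 9.
Insert 190: h=8, slot 8 empty => index 8.
Insert 395: h=5, slots 5,6,9,1,8 occupied => index 4.
Table: [∅, 378, ∅, ∅, 395, 538, 265, ∅, 190, 902, ∅, ∅, ∅]
Lookup 902: h=5, probe 5,6,9 → found at 9.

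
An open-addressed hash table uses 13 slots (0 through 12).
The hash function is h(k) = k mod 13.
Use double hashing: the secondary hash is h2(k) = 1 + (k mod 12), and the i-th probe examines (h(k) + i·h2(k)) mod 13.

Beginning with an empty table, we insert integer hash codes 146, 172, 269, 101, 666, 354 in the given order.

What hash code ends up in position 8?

146: h=3 → slot 3
172: h=3, h2=5, probe 3,8 → slot 8
269: h=9 → slot 9
101: h=10 → slot 10
666: h=3, h2=7, probe 3,10,4 → slot 4
354: h=3, h2=7, probe 3,10,4,11 → slot 11
Table: [_, _, _, 146, 666, _, _, _, 172, 269, 101, 354, _]

172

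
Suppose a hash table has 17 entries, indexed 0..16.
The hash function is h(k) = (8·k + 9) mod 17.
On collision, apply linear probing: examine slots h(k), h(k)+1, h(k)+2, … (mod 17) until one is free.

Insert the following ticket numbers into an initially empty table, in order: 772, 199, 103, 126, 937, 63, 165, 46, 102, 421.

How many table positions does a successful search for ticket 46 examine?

772: h=14 → slot 14
199: h=3 → slot 3
103: h=0 → slot 0
126: h=14, probe 14,15 → slot 15
937: h=8 → slot 8
63: h=3, probe 3,4 → slot 4
165: h=3, probe 3,4,5 → slot 5
46: h=3, probe 3,4,5,6 → slot 6
102: h=9 → slot 9
421: h=11 → slot 11
Table: [103, ∅, ∅, 199, 63, 165, 46, ∅, 937, 102, ∅, 421, ∅, ∅, 772, 126, ∅]
Lookup 46: h=3, probe 3,4,5,6 → found at 6.

4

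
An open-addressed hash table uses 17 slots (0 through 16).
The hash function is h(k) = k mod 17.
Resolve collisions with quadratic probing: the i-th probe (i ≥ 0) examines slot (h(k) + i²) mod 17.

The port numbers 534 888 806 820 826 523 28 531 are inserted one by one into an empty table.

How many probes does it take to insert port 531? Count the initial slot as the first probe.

5

534: h=7 => slot 7
888: h=4 => slot 4
806: h=7, probe 7,8 => slot 8
820: h=4, probe 4,5 => slot 5
826: h=10 => slot 10
523: h=13 => slot 13
28: h=11 => slot 11
531: h=4, probe 4,5,8,13,3 => slot 3
Table: [_, _, _, 531, 888, 820, _, 534, 806, _, 826, 28, _, 523, _, _, _]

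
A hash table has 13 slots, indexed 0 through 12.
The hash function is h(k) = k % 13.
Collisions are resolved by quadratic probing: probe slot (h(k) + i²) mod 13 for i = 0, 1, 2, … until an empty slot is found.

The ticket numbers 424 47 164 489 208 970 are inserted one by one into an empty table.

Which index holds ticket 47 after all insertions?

Insert 424: h=8, slot 8 empty => index 8.
Insert 47: h=8, slot 8 occupied => index 9.
Insert 164: h=8, slots 8,9 occupied => index 12.
Insert 489: h=8, slots 8,9,12 occupied => index 4.
Insert 208: h=0, slot 0 empty => index 0.
Insert 970: h=8, slots 8,9,12,4 occupied => index 11.
Table: [208, _, _, _, 489, _, _, _, 424, 47, _, 970, 164]

9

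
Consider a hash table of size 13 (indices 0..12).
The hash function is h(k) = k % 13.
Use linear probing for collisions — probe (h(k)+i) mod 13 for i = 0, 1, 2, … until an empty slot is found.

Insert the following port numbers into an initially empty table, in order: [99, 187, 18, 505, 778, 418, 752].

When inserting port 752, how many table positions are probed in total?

99: h=8 → slot 8
187: h=5 → slot 5
18: h=5, probe 5,6 → slot 6
505: h=11 → slot 11
778: h=11, probe 11,12 → slot 12
418: h=2 → slot 2
752: h=11, probe 11,12,0 → slot 0
Table: [752, ∅, 418, ∅, ∅, 187, 18, ∅, 99, ∅, ∅, 505, 778]

3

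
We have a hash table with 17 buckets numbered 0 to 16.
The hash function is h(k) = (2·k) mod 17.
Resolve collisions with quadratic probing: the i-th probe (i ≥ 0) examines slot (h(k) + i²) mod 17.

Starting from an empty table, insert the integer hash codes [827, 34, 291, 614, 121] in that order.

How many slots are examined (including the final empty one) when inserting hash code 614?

Insert 827: h=5, slot 5 empty => index 5.
Insert 34: h=0, slot 0 empty => index 0.
Insert 291: h=4, slot 4 empty => index 4.
Insert 614: h=4, slots 4,5 occupied => index 8.
Insert 121: h=4, slots 4,5,8 occupied => index 13.
Table: [34, _, _, _, 291, 827, _, _, 614, _, _, _, _, 121, _, _, _]

3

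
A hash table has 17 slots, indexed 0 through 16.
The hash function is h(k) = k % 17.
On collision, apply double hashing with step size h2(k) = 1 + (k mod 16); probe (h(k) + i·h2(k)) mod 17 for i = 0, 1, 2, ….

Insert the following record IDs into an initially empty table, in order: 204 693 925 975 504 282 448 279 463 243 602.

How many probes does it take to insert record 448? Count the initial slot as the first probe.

3

Insert 204: h=0, slot 0 empty -> index 0.
Insert 693: h=13, slot 13 empty -> index 13.
Insert 925: h=7, slot 7 empty -> index 7.
Insert 975: h=6, slot 6 empty -> index 6.
Insert 504: h=11, slot 11 empty -> index 11.
Insert 282: h=10, slot 10 empty -> index 10.
Insert 448: h=6, h2=1, slots 6,7 occupied -> index 8.
Insert 279: h=7, h2=8, slot 7 occupied -> index 15.
Insert 463: h=4, slot 4 empty -> index 4.
Insert 243: h=5, slot 5 empty -> index 5.
Insert 602: h=7, h2=11, slot 7 occupied -> index 1.
Table: [204, 602, -, -, 463, 243, 975, 925, 448, -, 282, 504, -, 693, -, 279, -]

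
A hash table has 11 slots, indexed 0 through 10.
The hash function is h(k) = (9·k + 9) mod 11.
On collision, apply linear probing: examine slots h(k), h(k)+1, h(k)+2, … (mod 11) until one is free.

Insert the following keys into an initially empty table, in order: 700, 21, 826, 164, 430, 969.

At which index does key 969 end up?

9

Insert 700: h=6, slot 6 empty => index 6.
Insert 21: h=0, slot 0 empty => index 0.
Insert 826: h=7, slot 7 empty => index 7.
Insert 164: h=0, slot 0 occupied => index 1.
Insert 430: h=7, slot 7 occupied => index 8.
Insert 969: h=7, slots 7,8 occupied => index 9.
Table: [21, 164, _, _, _, _, 700, 826, 430, 969, _]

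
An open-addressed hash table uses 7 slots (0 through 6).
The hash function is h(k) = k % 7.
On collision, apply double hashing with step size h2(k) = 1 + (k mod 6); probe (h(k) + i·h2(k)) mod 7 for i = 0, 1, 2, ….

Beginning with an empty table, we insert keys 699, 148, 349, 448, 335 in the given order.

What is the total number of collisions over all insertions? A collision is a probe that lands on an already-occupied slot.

699 hashes to 6; slot 6 is free → place at 6.
148 hashes to 1; slot 1 is free → place at 1.
349 hashes to 6, h2=2; 6,1 taken → place at 3.
448 hashes to 0; slot 0 is free → place at 0.
335 hashes to 6, h2=6; 6 taken → place at 5.
Table: [448, 148, -, 349, -, 335, 699]

3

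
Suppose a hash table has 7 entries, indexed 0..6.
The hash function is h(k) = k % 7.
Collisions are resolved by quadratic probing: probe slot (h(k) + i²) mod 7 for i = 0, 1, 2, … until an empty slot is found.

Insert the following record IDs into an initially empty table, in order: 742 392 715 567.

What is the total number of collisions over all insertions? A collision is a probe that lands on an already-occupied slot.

742: h=0 -> slot 0
392: h=0, probe 0,1 -> slot 1
715: h=1, probe 1,2 -> slot 2
567: h=0, probe 0,1,4 -> slot 4
Table: [742, 392, 715, —, 567, —, —]

4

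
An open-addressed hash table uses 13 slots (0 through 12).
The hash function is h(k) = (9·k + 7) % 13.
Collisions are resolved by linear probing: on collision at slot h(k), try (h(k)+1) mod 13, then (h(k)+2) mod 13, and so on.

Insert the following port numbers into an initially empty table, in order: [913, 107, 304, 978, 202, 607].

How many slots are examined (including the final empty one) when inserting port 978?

Insert 913: h=8, slot 8 empty → index 8.
Insert 107: h=8, slot 8 occupied → index 9.
Insert 304: h=0, slot 0 empty → index 0.
Insert 978: h=8, slots 8,9 occupied → index 10.
Insert 202: h=5, slot 5 empty → index 5.
Insert 607: h=10, slot 10 occupied → index 11.
Table: [304, ., ., ., ., 202, ., ., 913, 107, 978, 607, .]

3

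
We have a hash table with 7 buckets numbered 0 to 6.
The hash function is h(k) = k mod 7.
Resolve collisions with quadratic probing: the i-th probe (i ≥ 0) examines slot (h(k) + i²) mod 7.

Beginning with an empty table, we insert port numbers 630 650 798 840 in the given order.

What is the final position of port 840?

4

Insert 630: h=0, slot 0 empty → index 0.
Insert 650: h=6, slot 6 empty → index 6.
Insert 798: h=0, slot 0 occupied → index 1.
Insert 840: h=0, slots 0,1 occupied → index 4.
Table: [630, 798, -, -, 840, -, 650]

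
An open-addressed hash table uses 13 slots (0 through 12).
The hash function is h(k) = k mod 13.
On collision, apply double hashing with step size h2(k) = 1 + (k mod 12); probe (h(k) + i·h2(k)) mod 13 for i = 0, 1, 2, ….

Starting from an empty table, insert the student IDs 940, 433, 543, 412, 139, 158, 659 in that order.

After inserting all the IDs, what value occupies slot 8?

659

940: h=4 → slot 4
433: h=4, h2=2, probe 4,6 → slot 6
543: h=10 → slot 10
412: h=9 → slot 9
139: h=9, h2=8, probe 9,4,12 → slot 12
158: h=2 → slot 2
659: h=9, h2=12, probe 9,8 → slot 8
Table: [-, -, 158, -, 940, -, 433, -, 659, 412, 543, -, 139]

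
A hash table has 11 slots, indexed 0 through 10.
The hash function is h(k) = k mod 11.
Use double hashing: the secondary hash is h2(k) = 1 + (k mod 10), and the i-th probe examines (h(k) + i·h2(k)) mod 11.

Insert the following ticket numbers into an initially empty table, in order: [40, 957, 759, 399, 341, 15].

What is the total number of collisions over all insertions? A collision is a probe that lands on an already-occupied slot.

2

40 hashes to 7; slot 7 is free → place at 7.
957 hashes to 0; slot 0 is free → place at 0.
759 hashes to 0, h2=10; 0 taken → place at 10.
399 hashes to 3; slot 3 is free → place at 3.
341 hashes to 0, h2=2; 0 taken → place at 2.
15 hashes to 4; slot 4 is free → place at 4.
Table: [957, -, 341, 399, 15, -, -, 40, -, -, 759]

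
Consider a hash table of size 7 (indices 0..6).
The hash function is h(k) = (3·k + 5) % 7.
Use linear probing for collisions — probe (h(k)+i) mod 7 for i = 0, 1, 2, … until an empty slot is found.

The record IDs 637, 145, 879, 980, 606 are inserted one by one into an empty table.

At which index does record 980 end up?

0

637 hashes to 5; slot 5 is free -> place at 5.
145 hashes to 6; slot 6 is free -> place at 6.
879 hashes to 3; slot 3 is free -> place at 3.
980 hashes to 5; 5,6 taken -> place at 0.
606 hashes to 3; 3 taken -> place at 4.
Table: [980, —, —, 879, 606, 637, 145]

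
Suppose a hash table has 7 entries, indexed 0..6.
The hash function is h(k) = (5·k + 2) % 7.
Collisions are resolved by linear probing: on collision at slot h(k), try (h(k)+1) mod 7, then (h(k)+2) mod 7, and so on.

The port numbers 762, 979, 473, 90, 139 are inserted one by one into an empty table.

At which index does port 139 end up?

0

Insert 762: h=4, slot 4 empty → index 4.
Insert 979: h=4, slot 4 occupied → index 5.
Insert 473: h=1, slot 1 empty → index 1.
Insert 90: h=4, slots 4,5 occupied → index 6.
Insert 139: h=4, slots 4,5,6 occupied → index 0.
Table: [139, 473, —, —, 762, 979, 90]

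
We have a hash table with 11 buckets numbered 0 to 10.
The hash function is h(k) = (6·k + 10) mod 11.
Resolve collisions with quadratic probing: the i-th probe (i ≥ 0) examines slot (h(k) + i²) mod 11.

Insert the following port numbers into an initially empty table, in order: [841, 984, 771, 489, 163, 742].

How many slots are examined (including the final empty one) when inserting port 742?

5

Insert 841: h=7, slot 7 empty => index 7.
Insert 984: h=7, slot 7 occupied => index 8.
Insert 771: h=5, slot 5 empty => index 5.
Insert 489: h=7, slots 7,8 occupied => index 0.
Insert 163: h=9, slot 9 empty => index 9.
Insert 742: h=7, slots 7,8,0,5 occupied => index 1.
Table: [489, 742, ∅, ∅, ∅, 771, ∅, 841, 984, 163, ∅]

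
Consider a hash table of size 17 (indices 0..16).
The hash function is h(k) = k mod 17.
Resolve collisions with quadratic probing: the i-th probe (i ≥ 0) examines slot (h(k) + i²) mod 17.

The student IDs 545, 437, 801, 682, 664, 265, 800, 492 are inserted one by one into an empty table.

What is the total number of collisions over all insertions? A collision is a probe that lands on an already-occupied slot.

545: h=1 => slot 1
437: h=12 => slot 12
801: h=2 => slot 2
682: h=2, probe 2,3 => slot 3
664: h=1, probe 1,2,5 => slot 5
265: h=10 => slot 10
800: h=1, probe 1,2,5,10,0 => slot 0
492: h=16 => slot 16
Table: [800, 545, 801, 682, ∅, 664, ∅, ∅, ∅, ∅, 265, ∅, 437, ∅, ∅, ∅, 492]

7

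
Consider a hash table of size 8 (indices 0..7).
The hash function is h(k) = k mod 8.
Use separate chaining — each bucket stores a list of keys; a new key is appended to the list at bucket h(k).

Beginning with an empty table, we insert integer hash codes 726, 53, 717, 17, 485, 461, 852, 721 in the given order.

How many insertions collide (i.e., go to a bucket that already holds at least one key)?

4

726 → bucket 6
53 → bucket 5
717 → bucket 5 (collision)
17 → bucket 1
485 → bucket 5 (collision)
461 → bucket 5 (collision)
852 → bucket 4
721 → bucket 1 (collision)
Final buckets:
0: —
1: 17 -> 721
2: —
3: —
4: 852
5: 53 -> 717 -> 485 -> 461
6: 726
7: —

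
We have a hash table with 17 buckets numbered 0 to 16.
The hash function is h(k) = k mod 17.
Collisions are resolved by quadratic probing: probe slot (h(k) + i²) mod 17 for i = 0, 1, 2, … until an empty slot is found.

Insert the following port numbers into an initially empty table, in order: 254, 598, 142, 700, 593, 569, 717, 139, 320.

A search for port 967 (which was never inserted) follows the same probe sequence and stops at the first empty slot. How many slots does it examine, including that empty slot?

254 hashes to 16; slot 16 is free → place at 16.
598 hashes to 3; slot 3 is free → place at 3.
142 hashes to 6; slot 6 is free → place at 6.
700 hashes to 3; 3 taken → place at 4.
593 hashes to 15; slot 15 is free → place at 15.
569 hashes to 8; slot 8 is free → place at 8.
717 hashes to 3; 3,4 taken → place at 7.
139 hashes to 3; 3,4,7 taken → place at 12.
320 hashes to 14; slot 14 is free → place at 14.
Table: [_, _, _, 598, 700, _, 142, 717, 569, _, _, _, 139, _, 320, 593, 254]
Lookup 967: h=15, probe 15,16,2 → slot 2 empty, not found.

3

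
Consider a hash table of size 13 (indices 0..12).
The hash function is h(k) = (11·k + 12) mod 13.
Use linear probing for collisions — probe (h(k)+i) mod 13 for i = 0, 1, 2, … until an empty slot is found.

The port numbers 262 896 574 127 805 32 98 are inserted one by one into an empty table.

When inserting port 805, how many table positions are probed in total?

Insert 262: h=8, slot 8 empty => index 8.
Insert 896: h=1, slot 1 empty => index 1.
Insert 574: h=8, slot 8 occupied => index 9.
Insert 127: h=5, slot 5 empty => index 5.
Insert 805: h=1, slot 1 occupied => index 2.
Insert 32: h=0, slot 0 empty => index 0.
Insert 98: h=11, slot 11 empty => index 11.
Table: [32, 896, 805, -, -, 127, -, -, 262, 574, -, 98, -]

2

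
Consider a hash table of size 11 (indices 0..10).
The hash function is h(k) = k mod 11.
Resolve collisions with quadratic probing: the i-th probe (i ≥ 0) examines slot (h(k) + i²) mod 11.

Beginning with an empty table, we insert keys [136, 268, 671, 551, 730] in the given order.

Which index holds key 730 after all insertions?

Insert 136: h=4, slot 4 empty → index 4.
Insert 268: h=4, slot 4 occupied → index 5.
Insert 671: h=0, slot 0 empty → index 0.
Insert 551: h=1, slot 1 empty → index 1.
Insert 730: h=4, slots 4,5 occupied → index 8.
Table: [671, 551, -, -, 136, 268, -, -, 730, -, -]

8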